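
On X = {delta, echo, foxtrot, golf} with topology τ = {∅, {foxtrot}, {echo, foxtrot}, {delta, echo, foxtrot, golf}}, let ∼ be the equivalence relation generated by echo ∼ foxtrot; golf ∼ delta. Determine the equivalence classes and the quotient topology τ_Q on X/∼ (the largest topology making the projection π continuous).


X/∼ = {[delta=golf], [echo=foxtrot]}; |τ_Q| = 3.

Equivalence classes: [delta=golf], [echo=foxtrot].
Quotient map π: X → X/∼ sends delta ↦ [delta=golf], echo ↦ [echo=foxtrot], foxtrot ↦ [echo=foxtrot], golf ↦ [delta=golf].
For each subset V ⊆ X/∼, compute π^{-1}(V) ⊆ X and check whether π^{-1}(V) ∈ τ. V is open in τ_Q iff π^{-1}(V) ∈ τ.
  V = {}: π^{-1}(V) = ∅ ∈ τ ✓.
  V = {[delta=golf]}: π^{-1}(V) = {delta, golf} ∉ τ ✗.
  V = {[echo=foxtrot]}: π^{-1}(V) = {echo, foxtrot} ∈ τ ✓.
  V = {[delta=golf], [echo=foxtrot]}: π^{-1}(V) = {delta, echo, foxtrot, golf} ∈ τ ✓.
Open sets in the quotient: τ_Q = {{}, {[echo=foxtrot]}, {[delta=golf], [echo=foxtrot]}} (3 elements).


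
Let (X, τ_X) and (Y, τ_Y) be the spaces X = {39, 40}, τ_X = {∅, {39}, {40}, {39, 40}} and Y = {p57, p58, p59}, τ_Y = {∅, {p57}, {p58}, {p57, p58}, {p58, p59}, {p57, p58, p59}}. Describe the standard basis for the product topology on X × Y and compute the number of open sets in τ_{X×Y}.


Basis B = {∅ × ∅, {39} × {p57}, {39} × {p58}, {40} × {p57}, {40} × {p58}, {39} × {p57, p58}, {39, 40} × {p57}, {39} × {p58, p59}, {39, 40} × {p58}, {40} × {p57, p58}, {40} × {p58, p59}, {39} × {p57, p58, p59}, {40} × {p57, p58, p59}, {39, 40} × {p57, p58}, {39, 40} × {p58, p59}, {39, 40} × {p57, p58, p59}}; |τ_{X×Y}| = 36.

Enumerate products U × V with U ∈ τ_X, V ∈ τ_Y (deduplicated):
  ∅ × ∅ = {} (∅)
  {39} × {p57} = {(39,p57)}
  {39} × {p58} = {(39,p58)}
  {40} × {p57} = {(40,p57)}
  {40} × {p58} = {(40,p58)}
  {39} × {p57, p58} = {(39,p57), (39,p58)}
  {39, 40} × {p57} = {(39,p57), (40,p57)}
  {39} × {p58, p59} = {(39,p58), (39,p59)}
  {39, 40} × {p58} = {(39,p58), (40,p58)}
  {40} × {p57, p58} = {(40,p57), (40,p58)}
  {40} × {p58, p59} = {(40,p58), (40,p59)}
  {39} × {p57, p58, p59} = {(39,p57), (39,p58), (39,p59)}
  {40} × {p57, p58, p59} = {(40,p57), (40,p58), (40,p59)}
  {39, 40} × {p57, p58} = {(39,p57), (39,p58), (40,p57), (40,p58)}
  {39, 40} × {p58, p59} = {(39,p58), (39,p59), (40,p58), (40,p59)}
  {39, 40} × {p57, p58, p59} = {(39,p57), (39,p58), (39,p59), (40,p57), (40,p58), (40,p59)}
These 16 distinct sets form the basis B.
Close under arbitrary unions to get τ_{X×Y}; counting gives |τ_{X×Y}| = 36.


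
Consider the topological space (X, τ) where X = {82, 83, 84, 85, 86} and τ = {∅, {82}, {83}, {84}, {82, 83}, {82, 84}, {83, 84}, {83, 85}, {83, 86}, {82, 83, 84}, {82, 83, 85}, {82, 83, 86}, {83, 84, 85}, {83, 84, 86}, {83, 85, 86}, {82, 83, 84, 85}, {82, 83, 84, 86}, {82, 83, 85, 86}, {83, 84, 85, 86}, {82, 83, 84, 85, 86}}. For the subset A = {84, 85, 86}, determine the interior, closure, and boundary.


int(A) = {84}, cl(A) = {84, 85, 86}, ∂A = {85, 86}.

Closed sets in (X, τ) are complements of opens:
  closed(X, τ) = {∅, {82}, {84}, {85}, {86}, {82, 84}, {82, 85}, {82, 86}, {84, 85}, {84, 86}, {85, 86}, {82, 84, 85}, {82, 84, 86}, {82, 85, 86}, {83, 85, 86}, {84, 85, 86}, {82, 83, 85, 86}, {82, 84, 85, 86}, {83, 84, 85, 86}, {82, 83, 84, 85, 86}}.
int(A) = ⋃ {U ∈ τ : U ⊆ A}. Opens contained in A: ∅, {84}.
Taking the union of these: int(A) = {84}.
cl(A) = ⋂ {C closed : A ⊆ C}. Closed sets containing A: {84, 85, 86}, {82, 84, 85, 86}, {83, 84, 85, 86}, {82, 83, 84, 85, 86}.
Intersecting these: cl(A) = {84, 85, 86}.
∂A = cl(A) ∖ int(A) = {84, 85, 86} ∖ {84} = {85, 86}.


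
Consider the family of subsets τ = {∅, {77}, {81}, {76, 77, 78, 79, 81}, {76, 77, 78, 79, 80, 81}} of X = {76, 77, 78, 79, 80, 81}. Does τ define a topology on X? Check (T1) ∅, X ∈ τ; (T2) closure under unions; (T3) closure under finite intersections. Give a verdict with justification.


τ is NOT a topology on X.

Axiom (T1): ∅ ∈ τ? Yes; X ∈ τ? Yes.
Axiom (T2/T3): check pairwise unions and intersections of members of τ.
Counterexample for (T2): {77} ∪ {81} = {77, 81} ∉ τ. Therefore τ is NOT a topology.


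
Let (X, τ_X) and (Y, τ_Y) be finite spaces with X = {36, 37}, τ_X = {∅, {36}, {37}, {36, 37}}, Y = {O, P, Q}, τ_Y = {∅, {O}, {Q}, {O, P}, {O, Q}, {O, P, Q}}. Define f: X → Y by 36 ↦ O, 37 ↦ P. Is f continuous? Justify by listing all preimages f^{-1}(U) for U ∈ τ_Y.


f IS continuous.

Compute f^{-1}(U) for each U ∈ τ_Y:
  U = ∅: f^{-1}(U) = ∅ ∈ τ_X ✓.
  U = {O}: f^{-1}(U) = {36} ∈ τ_X ✓.
  U = {Q}: f^{-1}(U) = ∅ ∈ τ_X ✓.
  U = {O, P}: f^{-1}(U) = {36, 37} ∈ τ_X ✓.
  U = {O, Q}: f^{-1}(U) = {36} ∈ τ_X ✓.
  U = {O, P, Q}: f^{-1}(U) = {36, 37} ∈ τ_X ✓.
Every preimage lies in τ_X, so f IS continuous.


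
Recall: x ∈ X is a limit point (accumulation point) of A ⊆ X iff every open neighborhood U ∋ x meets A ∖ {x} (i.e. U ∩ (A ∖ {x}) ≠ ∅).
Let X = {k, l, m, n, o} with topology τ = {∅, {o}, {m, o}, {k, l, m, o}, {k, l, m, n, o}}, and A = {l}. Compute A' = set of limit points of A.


A' = {k, n}

For each x ∈ X, list the open sets U ∈ τ with x ∈ U, then check whether U ∩ (A ∖ {x}) ≠ ∅ for every such U.
  x = k: opens ∋ x are {k, l, m, o}, {k, l, m, n, o}; each meets A ∖ {k}, so x IS a limit point.
  x = l: open {k, l, m, o} ∋ x has {k, l, m, o} ∩ (A ∖ {l}) = ∅, so x is NOT a limit point.
  x = m: open {m, o} ∋ x has {m, o} ∩ (A ∖ {m}) = ∅, so x is NOT a limit point.
  x = n: opens ∋ x are {k, l, m, n, o}; each meets A ∖ {n}, so x IS a limit point.
  x = o: open {o} ∋ x has {o} ∩ (A ∖ {o}) = ∅, so x is NOT a limit point.
Collecting: A' = {k, n}.


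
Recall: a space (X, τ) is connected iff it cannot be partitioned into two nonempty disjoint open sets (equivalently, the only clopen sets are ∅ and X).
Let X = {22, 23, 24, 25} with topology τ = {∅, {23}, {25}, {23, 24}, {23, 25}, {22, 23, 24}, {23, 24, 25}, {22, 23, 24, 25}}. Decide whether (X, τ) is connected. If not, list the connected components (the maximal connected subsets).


(X, τ) is disconnected; components = [{25}, {22, 23, 24}].

Find clopen sets (U ∈ τ with X ∖ U ∈ τ):
  U = ∅, X ∖ U = {22, 23, 24, 25} — both open, so U is clopen.
  U = {25}, X ∖ U = {22, 23, 24} — both open, so U is clopen.
  U = {22, 23, 24}, X ∖ U = {25} — both open, so U is clopen.
  U = {22, 23, 24, 25}, X ∖ U = ∅ — both open, so U is clopen.
Nontrivial clopen(s) exist: e.g. {25}. So (X, τ) is disconnected.
Compute connected components by grouping points that agree on all clopens:
  component: {25}
  component: {22, 23, 24}


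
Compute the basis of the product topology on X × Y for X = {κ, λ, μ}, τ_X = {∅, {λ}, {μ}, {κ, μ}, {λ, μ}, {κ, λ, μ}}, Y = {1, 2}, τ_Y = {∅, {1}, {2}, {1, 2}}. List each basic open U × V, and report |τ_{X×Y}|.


Basis B = {∅ × ∅, {λ} × {1}, {λ} × {2}, {μ} × {1}, {μ} × {2}, {κ, μ} × {1}, {κ, μ} × {2}, {λ} × {1, 2}, {λ, μ} × {1}, {λ, μ} × {2}, {μ} × {1, 2}, {κ, λ, μ} × {1}, {κ, λ, μ} × {2}, {κ, μ} × {1, 2}, {λ, μ} × {1, 2}, {κ, λ, μ} × {1, 2}}; |τ_{X×Y}| = 36.

Enumerate products U × V with U ∈ τ_X, V ∈ τ_Y (deduplicated):
  ∅ × ∅ = {} (∅)
  {λ} × {1} = {(λ,1)}
  {λ} × {2} = {(λ,2)}
  {μ} × {1} = {(μ,1)}
  {μ} × {2} = {(μ,2)}
  {κ, μ} × {1} = {(κ,1), (μ,1)}
  {κ, μ} × {2} = {(κ,2), (μ,2)}
  {λ} × {1, 2} = {(λ,1), (λ,2)}
  {λ, μ} × {1} = {(λ,1), (μ,1)}
  {λ, μ} × {2} = {(λ,2), (μ,2)}
  {μ} × {1, 2} = {(μ,1), (μ,2)}
  {κ, λ, μ} × {1} = {(κ,1), (λ,1), (μ,1)}
  {κ, λ, μ} × {2} = {(κ,2), (λ,2), (μ,2)}
  {κ, μ} × {1, 2} = {(κ,1), (κ,2), (μ,1), (μ,2)}
  {λ, μ} × {1, 2} = {(λ,1), (λ,2), (μ,1), (μ,2)}
  {κ, λ, μ} × {1, 2} = {(κ,1), (κ,2), (λ,1), (λ,2), (μ,1), (μ,2)}
These 16 distinct sets form the basis B.
Close under arbitrary unions to get τ_{X×Y}; counting gives |τ_{X×Y}| = 36.


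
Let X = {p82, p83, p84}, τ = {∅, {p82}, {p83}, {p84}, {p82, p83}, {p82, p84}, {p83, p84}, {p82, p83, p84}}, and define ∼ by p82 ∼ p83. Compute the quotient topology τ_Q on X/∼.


X/∼ = {[p82=p83], [p84]}; |τ_Q| = 4.

Equivalence classes: [p82=p83], [p84].
Quotient map π: X → X/∼ sends p82 ↦ [p82=p83], p83 ↦ [p82=p83], p84 ↦ [p84].
For each subset V ⊆ X/∼, compute π^{-1}(V) ⊆ X and check whether π^{-1}(V) ∈ τ. V is open in τ_Q iff π^{-1}(V) ∈ τ.
  V = {}: π^{-1}(V) = ∅ ∈ τ ✓.
  V = {[p82=p83]}: π^{-1}(V) = {p82, p83} ∈ τ ✓.
  V = {[p84]}: π^{-1}(V) = {p84} ∈ τ ✓.
  V = {[p82=p83], [p84]}: π^{-1}(V) = {p82, p83, p84} ∈ τ ✓.
Open sets in the quotient: τ_Q = {{}, {[p82=p83]}, {[p84]}, {[p82=p83], [p84]}} (4 elements).


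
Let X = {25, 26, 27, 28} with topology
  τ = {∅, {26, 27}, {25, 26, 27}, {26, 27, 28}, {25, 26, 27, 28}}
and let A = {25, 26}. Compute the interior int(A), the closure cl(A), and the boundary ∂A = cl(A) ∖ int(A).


int(A) = ∅, cl(A) = {25, 26, 27, 28}, ∂A = {25, 26, 27, 28}.

Closed sets in (X, τ) are complements of opens:
  closed(X, τ) = {∅, {25}, {28}, {25, 28}, {25, 26, 27, 28}}.
int(A) = ⋃ {U ∈ τ : U ⊆ A}. Opens contained in A: ∅.
Taking the union of these: int(A) = ∅.
cl(A) = ⋂ {C closed : A ⊆ C}. Closed sets containing A: {25, 26, 27, 28}.
Intersecting these: cl(A) = {25, 26, 27, 28}.
∂A = cl(A) ∖ int(A) = {25, 26, 27, 28} ∖ ∅ = {25, 26, 27, 28}.


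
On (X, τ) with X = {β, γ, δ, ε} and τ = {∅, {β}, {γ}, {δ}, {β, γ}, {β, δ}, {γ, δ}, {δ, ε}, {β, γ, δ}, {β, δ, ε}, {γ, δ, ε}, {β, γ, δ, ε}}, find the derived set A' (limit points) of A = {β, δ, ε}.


A' = {ε}

For each x ∈ X, list the open sets U ∈ τ with x ∈ U, then check whether U ∩ (A ∖ {x}) ≠ ∅ for every such U.
  x = β: open {β} ∋ x has {β} ∩ (A ∖ {β}) = ∅, so x is NOT a limit point.
  x = γ: open {γ} ∋ x has {γ} ∩ (A ∖ {γ}) = ∅, so x is NOT a limit point.
  x = δ: open {δ} ∋ x has {δ} ∩ (A ∖ {δ}) = ∅, so x is NOT a limit point.
  x = ε: opens ∋ x are {δ, ε}, {β, δ, ε}, {γ, δ, ε}, {β, γ, δ, ε}; each meets A ∖ {ε}, so x IS a limit point.
Collecting: A' = {ε}.


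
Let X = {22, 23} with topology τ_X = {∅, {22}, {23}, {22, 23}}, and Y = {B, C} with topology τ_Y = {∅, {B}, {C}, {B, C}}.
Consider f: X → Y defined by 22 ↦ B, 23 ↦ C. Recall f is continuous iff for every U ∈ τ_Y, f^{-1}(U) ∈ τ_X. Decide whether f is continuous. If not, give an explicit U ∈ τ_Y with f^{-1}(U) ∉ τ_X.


f IS continuous.

Compute f^{-1}(U) for each U ∈ τ_Y:
  U = ∅: f^{-1}(U) = ∅ ∈ τ_X ✓.
  U = {B}: f^{-1}(U) = {22} ∈ τ_X ✓.
  U = {C}: f^{-1}(U) = {23} ∈ τ_X ✓.
  U = {B, C}: f^{-1}(U) = {22, 23} ∈ τ_X ✓.
Every preimage lies in τ_X, so f IS continuous.


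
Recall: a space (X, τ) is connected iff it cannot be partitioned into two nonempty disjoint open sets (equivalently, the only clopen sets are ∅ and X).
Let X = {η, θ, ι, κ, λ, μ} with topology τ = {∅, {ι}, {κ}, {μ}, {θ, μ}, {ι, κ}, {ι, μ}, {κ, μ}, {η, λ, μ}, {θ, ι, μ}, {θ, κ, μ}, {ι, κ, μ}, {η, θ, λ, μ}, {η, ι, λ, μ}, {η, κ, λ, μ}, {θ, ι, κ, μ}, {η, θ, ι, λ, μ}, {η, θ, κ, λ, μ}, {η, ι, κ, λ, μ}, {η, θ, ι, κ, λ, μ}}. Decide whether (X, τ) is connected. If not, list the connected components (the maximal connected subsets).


(X, τ) is disconnected; components = [{ι}, {κ}, {η, θ, λ, μ}].

Find clopen sets (U ∈ τ with X ∖ U ∈ τ):
  U = ∅, X ∖ U = {η, θ, ι, κ, λ, μ} — both open, so U is clopen.
  U = {ι}, X ∖ U = {η, θ, κ, λ, μ} — both open, so U is clopen.
  U = {κ}, X ∖ U = {η, θ, ι, λ, μ} — both open, so U is clopen.
  U = {ι, κ}, X ∖ U = {η, θ, λ, μ} — both open, so U is clopen.
  U = {η, θ, λ, μ}, X ∖ U = {ι, κ} — both open, so U is clopen.
  U = {η, θ, ι, λ, μ}, X ∖ U = {κ} — both open, so U is clopen.
  U = {η, θ, κ, λ, μ}, X ∖ U = {ι} — both open, so U is clopen.
  U = {η, θ, ι, κ, λ, μ}, X ∖ U = ∅ — both open, so U is clopen.
Nontrivial clopen(s) exist: e.g. {η, θ, κ, λ, μ}. So (X, τ) is disconnected.
Compute connected components by grouping points that agree on all clopens:
  component: {ι}
  component: {κ}
  component: {η, θ, λ, μ}


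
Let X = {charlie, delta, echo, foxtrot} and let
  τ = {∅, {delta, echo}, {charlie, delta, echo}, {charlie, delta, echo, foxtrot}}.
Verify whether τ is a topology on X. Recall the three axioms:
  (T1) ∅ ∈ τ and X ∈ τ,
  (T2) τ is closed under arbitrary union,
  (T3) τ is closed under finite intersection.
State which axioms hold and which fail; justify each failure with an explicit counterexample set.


τ IS a topology on X.

Axiom (T1): ∅ ∈ τ? Yes; X ∈ τ? Yes.
Axiom (T2/T3): check pairwise unions and intersections of members of τ.
All pairwise intersections and unions checked — each lies in τ. Therefore τ satisfies (T1), (T2), (T3): it IS a topology on X.


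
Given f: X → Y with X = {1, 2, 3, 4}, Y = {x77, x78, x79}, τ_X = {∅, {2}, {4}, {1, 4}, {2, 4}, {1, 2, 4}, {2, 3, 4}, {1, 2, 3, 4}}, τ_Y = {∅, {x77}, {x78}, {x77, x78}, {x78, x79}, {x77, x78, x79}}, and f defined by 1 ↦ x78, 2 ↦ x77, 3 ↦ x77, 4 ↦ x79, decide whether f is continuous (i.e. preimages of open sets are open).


f is NOT continuous.

Compute f^{-1}(U) for each U ∈ τ_Y:
  U = ∅: f^{-1}(U) = ∅ ∈ τ_X ✓.
  U = {x77}: f^{-1}(U) = {2, 3} ∉ τ_X ✗.
  U = {x78}: f^{-1}(U) = {1} ∉ τ_X ✗.
  U = {x77, x78}: f^{-1}(U) = {1, 2, 3} ∉ τ_X ✗.
  U = {x78, x79}: f^{-1}(U) = {1, 4} ∈ τ_X ✓.
  U = {x77, x78, x79}: f^{-1}(U) = {1, 2, 3, 4} ∈ τ_X ✓.
Found U = {x77} with f^{-1}(U) = {2, 3} not in τ_X. Therefore f is NOT continuous.


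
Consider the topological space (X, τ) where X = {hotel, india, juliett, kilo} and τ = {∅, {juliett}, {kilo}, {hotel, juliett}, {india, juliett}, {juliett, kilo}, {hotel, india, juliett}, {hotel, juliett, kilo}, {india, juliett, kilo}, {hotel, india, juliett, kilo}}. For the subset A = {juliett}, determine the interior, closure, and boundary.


int(A) = {juliett}, cl(A) = {hotel, india, juliett}, ∂A = {hotel, india}.

Closed sets in (X, τ) are complements of opens:
  closed(X, τ) = {∅, {hotel}, {india}, {kilo}, {hotel, india}, {hotel, kilo}, {india, kilo}, {hotel, india, juliett}, {hotel, india, kilo}, {hotel, india, juliett, kilo}}.
int(A) = ⋃ {U ∈ τ : U ⊆ A}. Opens contained in A: ∅, {juliett}.
Taking the union of these: int(A) = {juliett}.
cl(A) = ⋂ {C closed : A ⊆ C}. Closed sets containing A: {hotel, india, juliett}, {hotel, india, juliett, kilo}.
Intersecting these: cl(A) = {hotel, india, juliett}.
∂A = cl(A) ∖ int(A) = {hotel, india, juliett} ∖ {juliett} = {hotel, india}.


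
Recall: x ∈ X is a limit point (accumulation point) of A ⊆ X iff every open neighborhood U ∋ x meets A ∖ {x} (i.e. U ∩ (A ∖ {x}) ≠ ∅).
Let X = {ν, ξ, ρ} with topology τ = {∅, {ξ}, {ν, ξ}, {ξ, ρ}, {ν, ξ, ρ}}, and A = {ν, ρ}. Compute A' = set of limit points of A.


A' = ∅

For each x ∈ X, list the open sets U ∈ τ with x ∈ U, then check whether U ∩ (A ∖ {x}) ≠ ∅ for every such U.
  x = ν: open {ν, ξ} ∋ x has {ν, ξ} ∩ (A ∖ {ν}) = ∅, so x is NOT a limit point.
  x = ξ: open {ξ} ∋ x has {ξ} ∩ (A ∖ {ξ}) = ∅, so x is NOT a limit point.
  x = ρ: open {ξ, ρ} ∋ x has {ξ, ρ} ∩ (A ∖ {ρ}) = ∅, so x is NOT a limit point.
Collecting: A' = ∅.


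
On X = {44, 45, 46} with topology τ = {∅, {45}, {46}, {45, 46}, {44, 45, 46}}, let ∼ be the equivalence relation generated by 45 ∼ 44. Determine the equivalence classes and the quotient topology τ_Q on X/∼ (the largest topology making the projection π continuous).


X/∼ = {[44=45], [46]}; |τ_Q| = 3.

Equivalence classes: [44=45], [46].
Quotient map π: X → X/∼ sends 44 ↦ [44=45], 45 ↦ [44=45], 46 ↦ [46].
For each subset V ⊆ X/∼, compute π^{-1}(V) ⊆ X and check whether π^{-1}(V) ∈ τ. V is open in τ_Q iff π^{-1}(V) ∈ τ.
  V = {}: π^{-1}(V) = ∅ ∈ τ ✓.
  V = {[44=45]}: π^{-1}(V) = {44, 45} ∉ τ ✗.
  V = {[46]}: π^{-1}(V) = {46} ∈ τ ✓.
  V = {[44=45], [46]}: π^{-1}(V) = {44, 45, 46} ∈ τ ✓.
Open sets in the quotient: τ_Q = {{}, {[46]}, {[44=45], [46]}} (3 elements).


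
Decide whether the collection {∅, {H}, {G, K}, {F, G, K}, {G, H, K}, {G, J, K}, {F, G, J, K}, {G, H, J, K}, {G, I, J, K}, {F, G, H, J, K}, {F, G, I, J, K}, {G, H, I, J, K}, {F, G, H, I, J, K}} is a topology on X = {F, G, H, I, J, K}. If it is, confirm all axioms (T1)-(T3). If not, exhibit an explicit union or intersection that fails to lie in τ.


τ is NOT a topology on X.

Axiom (T1): ∅ ∈ τ? Yes; X ∈ τ? Yes.
Axiom (T2/T3): check pairwise unions and intersections of members of τ.
Counterexample for (T2): {H} ∪ {F, G, K} = {F, G, H, K} ∉ τ. Therefore τ is NOT a topology.


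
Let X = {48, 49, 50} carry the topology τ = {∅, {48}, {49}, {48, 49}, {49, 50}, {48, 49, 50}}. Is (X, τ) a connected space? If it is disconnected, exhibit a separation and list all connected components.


(X, τ) is disconnected; components = [{48}, {49, 50}].

Find clopen sets (U ∈ τ with X ∖ U ∈ τ):
  U = ∅, X ∖ U = {48, 49, 50} — both open, so U is clopen.
  U = {48}, X ∖ U = {49, 50} — both open, so U is clopen.
  U = {49, 50}, X ∖ U = {48} — both open, so U is clopen.
  U = {48, 49, 50}, X ∖ U = ∅ — both open, so U is clopen.
Nontrivial clopen(s) exist: e.g. {48}. So (X, τ) is disconnected.
Compute connected components by grouping points that agree on all clopens:
  component: {48}
  component: {49, 50}


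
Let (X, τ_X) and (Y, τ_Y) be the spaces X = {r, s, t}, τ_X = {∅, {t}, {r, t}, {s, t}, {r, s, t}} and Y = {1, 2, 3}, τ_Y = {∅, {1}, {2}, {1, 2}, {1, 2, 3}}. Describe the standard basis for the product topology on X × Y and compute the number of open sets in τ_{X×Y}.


Basis B = {∅ × ∅, {t} × {1}, {t} × {2}, {r, t} × {1}, {r, t} × {2}, {s, t} × {1}, {s, t} × {2}, {t} × {1, 2}, {r, s, t} × {1}, {r, s, t} × {2}, {t} × {1, 2, 3}, {r, t} × {1, 2}, {s, t} × {1, 2}, {r, t} × {1, 2, 3}, {r, s, t} × {1, 2}, {s, t} × {1, 2, 3}, {r, s, t} × {1, 2, 3}}; |τ_{X×Y}| = 50.

Enumerate products U × V with U ∈ τ_X, V ∈ τ_Y (deduplicated):
  ∅ × ∅ = {} (∅)
  {t} × {1} = {(t,1)}
  {t} × {2} = {(t,2)}
  {r, t} × {1} = {(r,1), (t,1)}
  {r, t} × {2} = {(r,2), (t,2)}
  {s, t} × {1} = {(s,1), (t,1)}
  {s, t} × {2} = {(s,2), (t,2)}
  {t} × {1, 2} = {(t,1), (t,2)}
  {r, s, t} × {1} = {(r,1), (s,1), (t,1)}
  {r, s, t} × {2} = {(r,2), (s,2), (t,2)}
  {t} × {1, 2, 3} = {(t,1), (t,2), (t,3)}
  {r, t} × {1, 2} = {(r,1), (r,2), (t,1), (t,2)}
  {s, t} × {1, 2} = {(s,1), (s,2), (t,1), (t,2)}
  {r, t} × {1, 2, 3} = {(r,1), (r,2), (r,3), (t,1), (t,2), (t,3)}
  {r, s, t} × {1, 2} = {(r,1), (r,2), (s,1), (s,2), (t,1), (t,2)}
  {s, t} × {1, 2, 3} = {(s,1), (s,2), (s,3), (t,1), (t,2), (t,3)}
  {r, s, t} × {1, 2, 3} = {(r,1), (r,2), (r,3), (s,1), (s,2), (s,3), (t,1), (t,2), (t,3)}
These 17 distinct sets form the basis B.
Close under arbitrary unions to get τ_{X×Y}; counting gives |τ_{X×Y}| = 50.


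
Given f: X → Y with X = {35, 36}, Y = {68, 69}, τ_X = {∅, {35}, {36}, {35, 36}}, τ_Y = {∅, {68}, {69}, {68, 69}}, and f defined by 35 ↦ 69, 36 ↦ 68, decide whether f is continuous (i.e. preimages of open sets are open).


f IS continuous.

Compute f^{-1}(U) for each U ∈ τ_Y:
  U = ∅: f^{-1}(U) = ∅ ∈ τ_X ✓.
  U = {68}: f^{-1}(U) = {36} ∈ τ_X ✓.
  U = {69}: f^{-1}(U) = {35} ∈ τ_X ✓.
  U = {68, 69}: f^{-1}(U) = {35, 36} ∈ τ_X ✓.
Every preimage lies in τ_X, so f IS continuous.


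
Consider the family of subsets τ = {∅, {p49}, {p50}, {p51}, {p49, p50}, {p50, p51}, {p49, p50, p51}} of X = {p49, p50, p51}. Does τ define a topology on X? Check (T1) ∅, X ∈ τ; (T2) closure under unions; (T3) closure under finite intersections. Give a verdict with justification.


τ is NOT a topology on X.

Axiom (T1): ∅ ∈ τ? Yes; X ∈ τ? Yes.
Axiom (T2/T3): check pairwise unions and intersections of members of τ.
Counterexample for (T2): {p49} ∪ {p51} = {p49, p51} ∉ τ. Therefore τ is NOT a topology.


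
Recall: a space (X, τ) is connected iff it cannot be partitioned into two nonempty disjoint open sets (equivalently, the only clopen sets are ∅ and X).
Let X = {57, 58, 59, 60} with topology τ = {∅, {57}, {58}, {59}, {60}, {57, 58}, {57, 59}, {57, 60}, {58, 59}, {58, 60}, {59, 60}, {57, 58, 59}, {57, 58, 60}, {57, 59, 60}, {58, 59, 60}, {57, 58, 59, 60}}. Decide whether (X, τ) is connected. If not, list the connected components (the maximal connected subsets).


(X, τ) is disconnected; components = [{57}, {58}, {59}, {60}].

Find clopen sets (U ∈ τ with X ∖ U ∈ τ):
  U = ∅, X ∖ U = {57, 58, 59, 60} — both open, so U is clopen.
  U = {57}, X ∖ U = {58, 59, 60} — both open, so U is clopen.
  U = {58}, X ∖ U = {57, 59, 60} — both open, so U is clopen.
  U = {59}, X ∖ U = {57, 58, 60} — both open, so U is clopen.
  U = {60}, X ∖ U = {57, 58, 59} — both open, so U is clopen.
  U = {57, 58}, X ∖ U = {59, 60} — both open, so U is clopen.
  U = {57, 59}, X ∖ U = {58, 60} — both open, so U is clopen.
  U = {57, 60}, X ∖ U = {58, 59} — both open, so U is clopen.
  U = {58, 59}, X ∖ U = {57, 60} — both open, so U is clopen.
  U = {58, 60}, X ∖ U = {57, 59} — both open, so U is clopen.
  U = {59, 60}, X ∖ U = {57, 58} — both open, so U is clopen.
  U = {57, 58, 59}, X ∖ U = {60} — both open, so U is clopen.
  U = {57, 58, 60}, X ∖ U = {59} — both open, so U is clopen.
  U = {57, 59, 60}, X ∖ U = {58} — both open, so U is clopen.
  U = {58, 59, 60}, X ∖ U = {57} — both open, so U is clopen.
  U = {57, 58, 59, 60}, X ∖ U = ∅ — both open, so U is clopen.
Nontrivial clopen(s) exist: e.g. {57, 58, 59}. So (X, τ) is disconnected.
Compute connected components by grouping points that agree on all clopens:
  component: {57}
  component: {58}
  component: {59}
  component: {60}


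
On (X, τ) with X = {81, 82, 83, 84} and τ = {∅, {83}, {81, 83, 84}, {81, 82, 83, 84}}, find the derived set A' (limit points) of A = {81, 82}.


A' = {82, 84}

For each x ∈ X, list the open sets U ∈ τ with x ∈ U, then check whether U ∩ (A ∖ {x}) ≠ ∅ for every such U.
  x = 81: open {81, 83, 84} ∋ x has {81, 83, 84} ∩ (A ∖ {81}) = ∅, so x is NOT a limit point.
  x = 82: opens ∋ x are {81, 82, 83, 84}; each meets A ∖ {82}, so x IS a limit point.
  x = 83: open {83} ∋ x has {83} ∩ (A ∖ {83}) = ∅, so x is NOT a limit point.
  x = 84: opens ∋ x are {81, 83, 84}, {81, 82, 83, 84}; each meets A ∖ {84}, so x IS a limit point.
Collecting: A' = {82, 84}.


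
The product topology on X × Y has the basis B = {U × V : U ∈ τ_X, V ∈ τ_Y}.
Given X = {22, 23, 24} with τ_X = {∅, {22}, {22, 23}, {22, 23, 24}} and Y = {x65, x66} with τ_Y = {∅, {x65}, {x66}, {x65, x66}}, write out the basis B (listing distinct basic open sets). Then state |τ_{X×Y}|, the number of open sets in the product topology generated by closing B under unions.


Basis B = {∅ × ∅, {22} × {x65}, {22} × {x66}, {22} × {x65, x66}, {22, 23} × {x65}, {22, 23} × {x66}, {22, 23, 24} × {x65}, {22, 23, 24} × {x66}, {22, 23} × {x65, x66}, {22, 23, 24} × {x65, x66}}; |τ_{X×Y}| = 16.

Enumerate products U × V with U ∈ τ_X, V ∈ τ_Y (deduplicated):
  ∅ × ∅ = {} (∅)
  {22} × {x65} = {(22,x65)}
  {22} × {x66} = {(22,x66)}
  {22} × {x65, x66} = {(22,x65), (22,x66)}
  {22, 23} × {x65} = {(22,x65), (23,x65)}
  {22, 23} × {x66} = {(22,x66), (23,x66)}
  {22, 23, 24} × {x65} = {(22,x65), (23,x65), (24,x65)}
  {22, 23, 24} × {x66} = {(22,x66), (23,x66), (24,x66)}
  {22, 23} × {x65, x66} = {(22,x65), (22,x66), (23,x65), (23,x66)}
  {22, 23, 24} × {x65, x66} = {(22,x65), (22,x66), (23,x65), (23,x66), (24,x65), (24,x66)}
These 10 distinct sets form the basis B.
Close under arbitrary unions to get τ_{X×Y}; counting gives |τ_{X×Y}| = 16.


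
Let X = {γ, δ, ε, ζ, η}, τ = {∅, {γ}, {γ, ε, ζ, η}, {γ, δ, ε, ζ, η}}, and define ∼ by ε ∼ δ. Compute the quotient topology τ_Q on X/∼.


X/∼ = {[γ], [δ=ε], [ζ], [η]}; |τ_Q| = 3.

Equivalence classes: [γ], [δ=ε], [ζ], [η].
Quotient map π: X → X/∼ sends γ ↦ [γ], δ ↦ [δ=ε], ε ↦ [δ=ε], ζ ↦ [ζ], η ↦ [η].
For each subset V ⊆ X/∼, compute π^{-1}(V) ⊆ X and check whether π^{-1}(V) ∈ τ. V is open in τ_Q iff π^{-1}(V) ∈ τ.
  V = {}: π^{-1}(V) = ∅ ∈ τ ✓.
  V = {[γ]}: π^{-1}(V) = {γ} ∈ τ ✓.
  V = {[δ=ε]}: π^{-1}(V) = {δ, ε} ∉ τ ✗.
  V = {[γ], [δ=ε]}: π^{-1}(V) = {γ, δ, ε} ∉ τ ✗.
  V = {[ζ]}: π^{-1}(V) = {ζ} ∉ τ ✗.
  V = {[γ], [ζ]}: π^{-1}(V) = {γ, ζ} ∉ τ ✗.
  V = {[δ=ε], [ζ]}: π^{-1}(V) = {δ, ε, ζ} ∉ τ ✗.
  V = {[γ], [δ=ε], [ζ]}: π^{-1}(V) = {γ, δ, ε, ζ} ∉ τ ✗.
  V = {[η]}: π^{-1}(V) = {η} ∉ τ ✗.
  V = {[γ], [η]}: π^{-1}(V) = {γ, η} ∉ τ ✗.
  V = {[δ=ε], [η]}: π^{-1}(V) = {δ, ε, η} ∉ τ ✗.
  V = {[γ], [δ=ε], [η]}: π^{-1}(V) = {γ, δ, ε, η} ∉ τ ✗.
  V = {[ζ], [η]}: π^{-1}(V) = {ζ, η} ∉ τ ✗.
  V = {[γ], [ζ], [η]}: π^{-1}(V) = {γ, ζ, η} ∉ τ ✗.
  V = {[δ=ε], [ζ], [η]}: π^{-1}(V) = {δ, ε, ζ, η} ∉ τ ✗.
  V = {[γ], [δ=ε], [ζ], [η]}: π^{-1}(V) = {γ, δ, ε, ζ, η} ∈ τ ✓.
Open sets in the quotient: τ_Q = {{}, {[γ]}, {[γ], [δ=ε], [ζ], [η]}} (3 elements).


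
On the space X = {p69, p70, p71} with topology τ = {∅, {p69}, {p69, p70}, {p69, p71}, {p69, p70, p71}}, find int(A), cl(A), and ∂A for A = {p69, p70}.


int(A) = {p69, p70}, cl(A) = {p69, p70, p71}, ∂A = {p71}.

Closed sets in (X, τ) are complements of opens:
  closed(X, τ) = {∅, {p70}, {p71}, {p70, p71}, {p69, p70, p71}}.
int(A) = ⋃ {U ∈ τ : U ⊆ A}. Opens contained in A: ∅, {p69}, {p69, p70}.
Taking the union of these: int(A) = {p69, p70}.
cl(A) = ⋂ {C closed : A ⊆ C}. Closed sets containing A: {p69, p70, p71}.
Intersecting these: cl(A) = {p69, p70, p71}.
∂A = cl(A) ∖ int(A) = {p69, p70, p71} ∖ {p69, p70} = {p71}.


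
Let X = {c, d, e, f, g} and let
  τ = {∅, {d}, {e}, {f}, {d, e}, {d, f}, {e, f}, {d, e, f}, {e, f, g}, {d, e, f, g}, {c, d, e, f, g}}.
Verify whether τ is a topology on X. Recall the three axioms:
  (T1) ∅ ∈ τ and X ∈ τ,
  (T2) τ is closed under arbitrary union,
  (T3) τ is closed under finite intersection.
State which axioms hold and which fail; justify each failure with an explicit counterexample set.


τ IS a topology on X.

Axiom (T1): ∅ ∈ τ? Yes; X ∈ τ? Yes.
Axiom (T2/T3): check pairwise unions and intersections of members of τ.
All pairwise intersections and unions checked — each lies in τ. Therefore τ satisfies (T1), (T2), (T3): it IS a topology on X.


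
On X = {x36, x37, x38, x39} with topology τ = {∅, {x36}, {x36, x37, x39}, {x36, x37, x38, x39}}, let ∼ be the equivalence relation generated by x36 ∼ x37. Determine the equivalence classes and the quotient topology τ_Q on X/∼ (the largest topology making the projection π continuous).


X/∼ = {[x36=x37], [x38], [x39]}; |τ_Q| = 3.

Equivalence classes: [x36=x37], [x38], [x39].
Quotient map π: X → X/∼ sends x36 ↦ [x36=x37], x37 ↦ [x36=x37], x38 ↦ [x38], x39 ↦ [x39].
For each subset V ⊆ X/∼, compute π^{-1}(V) ⊆ X and check whether π^{-1}(V) ∈ τ. V is open in τ_Q iff π^{-1}(V) ∈ τ.
  V = {}: π^{-1}(V) = ∅ ∈ τ ✓.
  V = {[x36=x37]}: π^{-1}(V) = {x36, x37} ∉ τ ✗.
  V = {[x38]}: π^{-1}(V) = {x38} ∉ τ ✗.
  V = {[x36=x37], [x38]}: π^{-1}(V) = {x36, x37, x38} ∉ τ ✗.
  V = {[x39]}: π^{-1}(V) = {x39} ∉ τ ✗.
  V = {[x36=x37], [x39]}: π^{-1}(V) = {x36, x37, x39} ∈ τ ✓.
  V = {[x38], [x39]}: π^{-1}(V) = {x38, x39} ∉ τ ✗.
  V = {[x36=x37], [x38], [x39]}: π^{-1}(V) = {x36, x37, x38, x39} ∈ τ ✓.
Open sets in the quotient: τ_Q = {{}, {[x36=x37], [x39]}, {[x36=x37], [x38], [x39]}} (3 elements).


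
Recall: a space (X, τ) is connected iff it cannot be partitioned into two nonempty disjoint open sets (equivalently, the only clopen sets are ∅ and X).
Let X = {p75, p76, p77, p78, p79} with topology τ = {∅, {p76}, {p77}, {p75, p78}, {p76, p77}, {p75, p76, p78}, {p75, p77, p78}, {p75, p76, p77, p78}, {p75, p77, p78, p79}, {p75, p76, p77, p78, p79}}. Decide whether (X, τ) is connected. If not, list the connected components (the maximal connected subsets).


(X, τ) is disconnected; components = [{p76}, {p75, p77, p78, p79}].

Find clopen sets (U ∈ τ with X ∖ U ∈ τ):
  U = ∅, X ∖ U = {p75, p76, p77, p78, p79} — both open, so U is clopen.
  U = {p76}, X ∖ U = {p75, p77, p78, p79} — both open, so U is clopen.
  U = {p75, p77, p78, p79}, X ∖ U = {p76} — both open, so U is clopen.
  U = {p75, p76, p77, p78, p79}, X ∖ U = ∅ — both open, so U is clopen.
Nontrivial clopen(s) exist: e.g. {p75, p77, p78, p79}. So (X, τ) is disconnected.
Compute connected components by grouping points that agree on all clopens:
  component: {p76}
  component: {p75, p77, p78, p79}


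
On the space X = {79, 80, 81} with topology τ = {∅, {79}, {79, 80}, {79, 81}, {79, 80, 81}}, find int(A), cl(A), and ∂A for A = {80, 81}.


int(A) = ∅, cl(A) = {80, 81}, ∂A = {80, 81}.

Closed sets in (X, τ) are complements of opens:
  closed(X, τ) = {∅, {80}, {81}, {80, 81}, {79, 80, 81}}.
int(A) = ⋃ {U ∈ τ : U ⊆ A}. Opens contained in A: ∅.
Taking the union of these: int(A) = ∅.
cl(A) = ⋂ {C closed : A ⊆ C}. Closed sets containing A: {80, 81}, {79, 80, 81}.
Intersecting these: cl(A) = {80, 81}.
∂A = cl(A) ∖ int(A) = {80, 81} ∖ ∅ = {80, 81}.


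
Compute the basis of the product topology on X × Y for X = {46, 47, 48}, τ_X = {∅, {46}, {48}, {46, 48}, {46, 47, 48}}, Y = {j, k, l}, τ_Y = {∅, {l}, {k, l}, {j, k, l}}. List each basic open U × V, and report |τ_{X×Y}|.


Basis B = {∅ × ∅, {46} × {l}, {48} × {l}, {46} × {k, l}, {46, 48} × {l}, {48} × {k, l}, {46} × {j, k, l}, {46, 47, 48} × {l}, {48} × {j, k, l}, {46, 48} × {k, l}, {46, 48} × {j, k, l}, {46, 47, 48} × {k, l}, {46, 47, 48} × {j, k, l}}; |τ_{X×Y}| = 30.

Enumerate products U × V with U ∈ τ_X, V ∈ τ_Y (deduplicated):
  ∅ × ∅ = {} (∅)
  {46} × {l} = {(46,l)}
  {48} × {l} = {(48,l)}
  {46} × {k, l} = {(46,k), (46,l)}
  {46, 48} × {l} = {(46,l), (48,l)}
  {48} × {k, l} = {(48,k), (48,l)}
  {46} × {j, k, l} = {(46,j), (46,k), (46,l)}
  {46, 47, 48} × {l} = {(46,l), (47,l), (48,l)}
  {48} × {j, k, l} = {(48,j), (48,k), (48,l)}
  {46, 48} × {k, l} = {(46,k), (46,l), (48,k), (48,l)}
  {46, 48} × {j, k, l} = {(46,j), (46,k), (46,l), (48,j), (48,k), (48,l)}
  {46, 47, 48} × {k, l} = {(46,k), (46,l), (47,k), (47,l), (48,k), (48,l)}
  {46, 47, 48} × {j, k, l} = {(46,j), (46,k), (46,l), (47,j), (47,k), (47,l), (48,j), (48,k), (48,l)}
These 13 distinct sets form the basis B.
Close under arbitrary unions to get τ_{X×Y}; counting gives |τ_{X×Y}| = 30.


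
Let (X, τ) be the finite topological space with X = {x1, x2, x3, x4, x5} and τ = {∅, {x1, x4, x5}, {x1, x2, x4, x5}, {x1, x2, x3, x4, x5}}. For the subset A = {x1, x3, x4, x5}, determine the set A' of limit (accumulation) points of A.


A' = {x1, x2, x3, x4, x5}

For each x ∈ X, list the open sets U ∈ τ with x ∈ U, then check whether U ∩ (A ∖ {x}) ≠ ∅ for every such U.
  x = x1: opens ∋ x are {x1, x4, x5}, {x1, x2, x4, x5}, {x1, x2, x3, x4, x5}; each meets A ∖ {x1}, so x IS a limit point.
  x = x2: opens ∋ x are {x1, x2, x4, x5}, {x1, x2, x3, x4, x5}; each meets A ∖ {x2}, so x IS a limit point.
  x = x3: opens ∋ x are {x1, x2, x3, x4, x5}; each meets A ∖ {x3}, so x IS a limit point.
  x = x4: opens ∋ x are {x1, x4, x5}, {x1, x2, x4, x5}, {x1, x2, x3, x4, x5}; each meets A ∖ {x4}, so x IS a limit point.
  x = x5: opens ∋ x are {x1, x4, x5}, {x1, x2, x4, x5}, {x1, x2, x3, x4, x5}; each meets A ∖ {x5}, so x IS a limit point.
Collecting: A' = {x1, x2, x3, x4, x5}.


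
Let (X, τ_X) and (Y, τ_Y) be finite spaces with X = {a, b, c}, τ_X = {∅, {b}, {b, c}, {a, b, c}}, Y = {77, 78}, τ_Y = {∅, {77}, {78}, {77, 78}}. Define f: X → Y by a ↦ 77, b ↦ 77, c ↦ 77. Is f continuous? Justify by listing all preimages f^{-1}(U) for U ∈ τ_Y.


f IS continuous.

Compute f^{-1}(U) for each U ∈ τ_Y:
  U = ∅: f^{-1}(U) = ∅ ∈ τ_X ✓.
  U = {77}: f^{-1}(U) = {a, b, c} ∈ τ_X ✓.
  U = {78}: f^{-1}(U) = ∅ ∈ τ_X ✓.
  U = {77, 78}: f^{-1}(U) = {a, b, c} ∈ τ_X ✓.
Every preimage lies in τ_X, so f IS continuous.


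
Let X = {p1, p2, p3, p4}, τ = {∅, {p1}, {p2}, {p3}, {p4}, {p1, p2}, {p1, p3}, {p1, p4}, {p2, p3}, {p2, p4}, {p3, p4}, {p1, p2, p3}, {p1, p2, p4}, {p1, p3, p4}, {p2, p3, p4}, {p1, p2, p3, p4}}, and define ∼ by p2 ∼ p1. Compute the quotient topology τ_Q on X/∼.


X/∼ = {[p1=p2], [p3], [p4]}; |τ_Q| = 8.

Equivalence classes: [p1=p2], [p3], [p4].
Quotient map π: X → X/∼ sends p1 ↦ [p1=p2], p2 ↦ [p1=p2], p3 ↦ [p3], p4 ↦ [p4].
For each subset V ⊆ X/∼, compute π^{-1}(V) ⊆ X and check whether π^{-1}(V) ∈ τ. V is open in τ_Q iff π^{-1}(V) ∈ τ.
  V = {}: π^{-1}(V) = ∅ ∈ τ ✓.
  V = {[p1=p2]}: π^{-1}(V) = {p1, p2} ∈ τ ✓.
  V = {[p3]}: π^{-1}(V) = {p3} ∈ τ ✓.
  V = {[p1=p2], [p3]}: π^{-1}(V) = {p1, p2, p3} ∈ τ ✓.
  V = {[p4]}: π^{-1}(V) = {p4} ∈ τ ✓.
  V = {[p1=p2], [p4]}: π^{-1}(V) = {p1, p2, p4} ∈ τ ✓.
  V = {[p3], [p4]}: π^{-1}(V) = {p3, p4} ∈ τ ✓.
  V = {[p1=p2], [p3], [p4]}: π^{-1}(V) = {p1, p2, p3, p4} ∈ τ ✓.
Open sets in the quotient: τ_Q = {{}, {[p1=p2]}, {[p3]}, {[p1=p2], [p3]}, {[p4]}, {[p1=p2], [p4]}, {[p3], [p4]}, {[p1=p2], [p3], [p4]}} (8 elements).


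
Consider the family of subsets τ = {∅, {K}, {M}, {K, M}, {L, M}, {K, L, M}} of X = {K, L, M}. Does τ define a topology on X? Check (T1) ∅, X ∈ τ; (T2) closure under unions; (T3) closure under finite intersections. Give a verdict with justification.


τ IS a topology on X.

Axiom (T1): ∅ ∈ τ? Yes; X ∈ τ? Yes.
Axiom (T2/T3): check pairwise unions and intersections of members of τ.
All pairwise intersections and unions checked — each lies in τ. Therefore τ satisfies (T1), (T2), (T3): it IS a topology on X.


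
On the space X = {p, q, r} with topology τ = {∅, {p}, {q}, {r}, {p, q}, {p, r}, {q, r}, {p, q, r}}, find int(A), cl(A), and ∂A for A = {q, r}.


int(A) = {q, r}, cl(A) = {q, r}, ∂A = ∅.

Closed sets in (X, τ) are complements of opens:
  closed(X, τ) = {∅, {p}, {q}, {r}, {p, q}, {p, r}, {q, r}, {p, q, r}}.
int(A) = ⋃ {U ∈ τ : U ⊆ A}. Opens contained in A: ∅, {q}, {r}, {q, r}.
Taking the union of these: int(A) = {q, r}.
cl(A) = ⋂ {C closed : A ⊆ C}. Closed sets containing A: {q, r}, {p, q, r}.
Intersecting these: cl(A) = {q, r}.
∂A = cl(A) ∖ int(A) = {q, r} ∖ {q, r} = ∅.


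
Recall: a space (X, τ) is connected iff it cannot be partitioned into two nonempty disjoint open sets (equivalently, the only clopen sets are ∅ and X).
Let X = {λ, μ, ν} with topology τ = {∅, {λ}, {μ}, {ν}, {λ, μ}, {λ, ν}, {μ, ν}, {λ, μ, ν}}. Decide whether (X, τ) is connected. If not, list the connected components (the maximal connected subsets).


(X, τ) is disconnected; components = [{λ}, {μ}, {ν}].

Find clopen sets (U ∈ τ with X ∖ U ∈ τ):
  U = ∅, X ∖ U = {λ, μ, ν} — both open, so U is clopen.
  U = {λ}, X ∖ U = {μ, ν} — both open, so U is clopen.
  U = {μ}, X ∖ U = {λ, ν} — both open, so U is clopen.
  U = {ν}, X ∖ U = {λ, μ} — both open, so U is clopen.
  U = {λ, μ}, X ∖ U = {ν} — both open, so U is clopen.
  U = {λ, ν}, X ∖ U = {μ} — both open, so U is clopen.
  U = {μ, ν}, X ∖ U = {λ} — both open, so U is clopen.
  U = {λ, μ, ν}, X ∖ U = ∅ — both open, so U is clopen.
Nontrivial clopen(s) exist: e.g. {ν}. So (X, τ) is disconnected.
Compute connected components by grouping points that agree on all clopens:
  component: {λ}
  component: {μ}
  component: {ν}


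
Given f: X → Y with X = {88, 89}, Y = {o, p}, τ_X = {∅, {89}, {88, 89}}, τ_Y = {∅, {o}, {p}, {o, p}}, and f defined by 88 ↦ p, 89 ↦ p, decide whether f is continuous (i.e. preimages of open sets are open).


f IS continuous.

Compute f^{-1}(U) for each U ∈ τ_Y:
  U = ∅: f^{-1}(U) = ∅ ∈ τ_X ✓.
  U = {o}: f^{-1}(U) = ∅ ∈ τ_X ✓.
  U = {p}: f^{-1}(U) = {88, 89} ∈ τ_X ✓.
  U = {o, p}: f^{-1}(U) = {88, 89} ∈ τ_X ✓.
Every preimage lies in τ_X, so f IS continuous.


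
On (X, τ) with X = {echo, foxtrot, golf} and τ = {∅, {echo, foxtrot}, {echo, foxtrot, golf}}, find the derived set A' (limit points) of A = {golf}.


A' = ∅

For each x ∈ X, list the open sets U ∈ τ with x ∈ U, then check whether U ∩ (A ∖ {x}) ≠ ∅ for every such U.
  x = echo: open {echo, foxtrot} ∋ x has {echo, foxtrot} ∩ (A ∖ {echo}) = ∅, so x is NOT a limit point.
  x = foxtrot: open {echo, foxtrot} ∋ x has {echo, foxtrot} ∩ (A ∖ {foxtrot}) = ∅, so x is NOT a limit point.
  x = golf: open {echo, foxtrot, golf} ∋ x has {echo, foxtrot, golf} ∩ (A ∖ {golf}) = ∅, so x is NOT a limit point.
Collecting: A' = ∅.


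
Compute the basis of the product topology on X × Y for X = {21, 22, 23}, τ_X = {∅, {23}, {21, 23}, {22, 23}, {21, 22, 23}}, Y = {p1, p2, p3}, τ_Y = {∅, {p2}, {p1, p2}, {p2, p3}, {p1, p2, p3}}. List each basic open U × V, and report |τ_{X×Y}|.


Basis B = {∅ × ∅, {23} × {p2}, {21, 23} × {p2}, {22, 23} × {p2}, {23} × {p1, p2}, {23} × {p2, p3}, {21, 22, 23} × {p2}, {23} × {p1, p2, p3}, {21, 23} × {p1, p2}, {21, 23} × {p2, p3}, {22, 23} × {p1, p2}, {22, 23} × {p2, p3}, {21, 23} × {p1, p2, p3}, {21, 22, 23} × {p1, p2}, {21, 22, 23} × {p2, p3}, {22, 23} × {p1, p2, p3}, {21, 22, 23} × {p1, p2, p3}}; |τ_{X×Y}| = 48.

Enumerate products U × V with U ∈ τ_X, V ∈ τ_Y (deduplicated):
  ∅ × ∅ = {} (∅)
  {23} × {p2} = {(23,p2)}
  {21, 23} × {p2} = {(21,p2), (23,p2)}
  {22, 23} × {p2} = {(22,p2), (23,p2)}
  {23} × {p1, p2} = {(23,p1), (23,p2)}
  {23} × {p2, p3} = {(23,p2), (23,p3)}
  {21, 22, 23} × {p2} = {(21,p2), (22,p2), (23,p2)}
  {23} × {p1, p2, p3} = {(23,p1), (23,p2), (23,p3)}
  {21, 23} × {p1, p2} = {(21,p1), (21,p2), (23,p1), (23,p2)}
  {21, 23} × {p2, p3} = {(21,p2), (21,p3), (23,p2), (23,p3)}
  {22, 23} × {p1, p2} = {(22,p1), (22,p2), (23,p1), (23,p2)}
  {22, 23} × {p2, p3} = {(22,p2), (22,p3), (23,p2), (23,p3)}
  {21, 23} × {p1, p2, p3} = {(21,p1), (21,p2), (21,p3), (23,p1), (23,p2), (23,p3)}
  {21, 22, 23} × {p1, p2} = {(21,p1), (21,p2), (22,p1), (22,p2), (23,p1), (23,p2)}
  {21, 22, 23} × {p2, p3} = {(21,p2), (21,p3), (22,p2), (22,p3), (23,p2), (23,p3)}
  {22, 23} × {p1, p2, p3} = {(22,p1), (22,p2), (22,p3), (23,p1), (23,p2), (23,p3)}
  {21, 22, 23} × {p1, p2, p3} = {(21,p1), (21,p2), (21,p3), (22,p1), (22,p2), (22,p3), (23,p1), (23,p2), (23,p3)}
These 17 distinct sets form the basis B.
Close under arbitrary unions to get τ_{X×Y}; counting gives |τ_{X×Y}| = 48.


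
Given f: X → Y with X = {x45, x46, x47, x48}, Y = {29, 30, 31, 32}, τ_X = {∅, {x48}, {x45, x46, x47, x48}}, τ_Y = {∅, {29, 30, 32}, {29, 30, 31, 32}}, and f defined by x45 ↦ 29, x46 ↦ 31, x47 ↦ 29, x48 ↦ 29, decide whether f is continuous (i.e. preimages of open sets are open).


f is NOT continuous.

Compute f^{-1}(U) for each U ∈ τ_Y:
  U = ∅: f^{-1}(U) = ∅ ∈ τ_X ✓.
  U = {29, 30, 32}: f^{-1}(U) = {x45, x47, x48} ∉ τ_X ✗.
  U = {29, 30, 31, 32}: f^{-1}(U) = {x45, x46, x47, x48} ∈ τ_X ✓.
Found U = {29, 30, 32} with f^{-1}(U) = {x45, x47, x48} not in τ_X. Therefore f is NOT continuous.
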